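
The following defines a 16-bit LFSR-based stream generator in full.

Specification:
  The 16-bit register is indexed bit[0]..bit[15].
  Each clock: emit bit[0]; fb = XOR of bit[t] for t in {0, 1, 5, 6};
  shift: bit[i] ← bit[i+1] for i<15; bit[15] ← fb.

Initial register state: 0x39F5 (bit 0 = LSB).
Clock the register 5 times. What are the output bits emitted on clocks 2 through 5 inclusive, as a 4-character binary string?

0101

reg_0 = 0x39F5
clock 1: out=1, reg = 0x9CFA
clock 2: out=0, reg = 0xCE7D
clock 3: out=1, reg = 0xE73E
clock 4: out=0, reg = 0x739F
clock 5: out=1, reg = 0x39CF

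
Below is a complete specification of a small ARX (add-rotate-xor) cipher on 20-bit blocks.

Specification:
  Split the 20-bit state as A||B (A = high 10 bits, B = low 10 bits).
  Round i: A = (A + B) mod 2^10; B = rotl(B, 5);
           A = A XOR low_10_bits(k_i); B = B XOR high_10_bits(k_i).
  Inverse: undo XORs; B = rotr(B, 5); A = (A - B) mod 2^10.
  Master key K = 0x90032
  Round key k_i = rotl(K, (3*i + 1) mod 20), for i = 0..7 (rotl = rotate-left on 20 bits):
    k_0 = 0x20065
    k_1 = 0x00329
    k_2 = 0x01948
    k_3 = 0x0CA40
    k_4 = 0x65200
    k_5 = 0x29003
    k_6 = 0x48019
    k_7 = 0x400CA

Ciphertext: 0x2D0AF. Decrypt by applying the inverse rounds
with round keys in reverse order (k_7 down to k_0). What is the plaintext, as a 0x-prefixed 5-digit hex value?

0xD5778

s_0 = ciphertext = 0x2D0AF
s_1 = InvRound(s_0, k_7) = 0xA45ED
s_2 = InvRound(s_1, k_6) = 0x389A6
s_3 = InvRound(s_2, k_5) = 0x26448
s_4 = InvRound(s_3, k_4) = 0xC2F8E
s_5 = InvRound(s_4, k_3) = 0x6BB9D
s_6 = InvRound(s_5, k_2) = 0x5AB7C
s_7 = InvRound(s_6, k_1) = 0xAA39B
s_8 = InvRound(s_7, k_0) = 0xD5778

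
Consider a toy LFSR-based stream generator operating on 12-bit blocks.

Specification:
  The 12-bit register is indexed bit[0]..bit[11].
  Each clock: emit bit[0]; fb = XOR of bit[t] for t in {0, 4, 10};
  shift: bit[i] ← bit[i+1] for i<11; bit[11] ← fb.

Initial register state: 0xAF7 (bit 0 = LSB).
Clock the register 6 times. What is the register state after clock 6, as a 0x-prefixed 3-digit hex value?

0x4AB

reg_0 = 0xAF7
clock 1: out=1, reg = 0x57B
clock 2: out=1, reg = 0xABD
clock 3: out=1, reg = 0x55E
clock 4: out=0, reg = 0x2AF
clock 5: out=1, reg = 0x957
clock 6: out=1, reg = 0x4AB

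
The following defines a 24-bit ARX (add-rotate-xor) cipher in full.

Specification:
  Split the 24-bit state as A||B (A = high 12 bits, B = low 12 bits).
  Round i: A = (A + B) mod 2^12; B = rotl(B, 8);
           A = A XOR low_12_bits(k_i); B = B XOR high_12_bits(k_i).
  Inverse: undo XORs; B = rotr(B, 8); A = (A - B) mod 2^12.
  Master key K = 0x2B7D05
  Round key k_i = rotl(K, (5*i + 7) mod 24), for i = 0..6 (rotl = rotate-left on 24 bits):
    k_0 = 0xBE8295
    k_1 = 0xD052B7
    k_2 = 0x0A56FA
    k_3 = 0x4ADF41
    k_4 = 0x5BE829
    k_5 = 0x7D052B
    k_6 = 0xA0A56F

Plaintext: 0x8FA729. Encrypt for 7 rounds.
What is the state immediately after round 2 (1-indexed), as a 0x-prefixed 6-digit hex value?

0x7E772C

s_0 = plaintext = 0x8FA729
s_1 = Round(s_0, k_0) = 0x2B629A
s_2 = Round(s_1, k_1) = 0x7E772C
s_3 = Round(s_2, k_2) = 0x9E9CD7
s_4 = Round(s_3, k_3) = 0x981360
s_5 = Round(s_4, k_4) = 0x4C8588
s_6 = Round(s_5, k_5) = 0xF7BF88
s_7 = Round(s_6, k_6) = 0xA6C2F2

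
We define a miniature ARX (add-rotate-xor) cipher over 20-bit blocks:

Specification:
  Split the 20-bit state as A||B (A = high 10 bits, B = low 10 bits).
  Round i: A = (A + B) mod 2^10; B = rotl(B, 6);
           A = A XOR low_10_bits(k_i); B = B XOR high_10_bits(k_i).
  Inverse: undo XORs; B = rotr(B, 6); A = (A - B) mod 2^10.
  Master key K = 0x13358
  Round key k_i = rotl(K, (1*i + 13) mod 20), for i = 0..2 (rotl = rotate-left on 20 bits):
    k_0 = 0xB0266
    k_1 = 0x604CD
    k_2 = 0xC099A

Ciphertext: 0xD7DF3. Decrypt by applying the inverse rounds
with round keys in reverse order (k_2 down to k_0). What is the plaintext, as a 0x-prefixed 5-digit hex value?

0x4BAAD

s_0 = ciphertext = 0xD7DF3
s_1 = InvRound(s_0, k_2) = 0xEAB1B
s_2 = InvRound(s_1, k_1) = 0x6F5AA
s_3 = InvRound(s_2, k_0) = 0x4BAAD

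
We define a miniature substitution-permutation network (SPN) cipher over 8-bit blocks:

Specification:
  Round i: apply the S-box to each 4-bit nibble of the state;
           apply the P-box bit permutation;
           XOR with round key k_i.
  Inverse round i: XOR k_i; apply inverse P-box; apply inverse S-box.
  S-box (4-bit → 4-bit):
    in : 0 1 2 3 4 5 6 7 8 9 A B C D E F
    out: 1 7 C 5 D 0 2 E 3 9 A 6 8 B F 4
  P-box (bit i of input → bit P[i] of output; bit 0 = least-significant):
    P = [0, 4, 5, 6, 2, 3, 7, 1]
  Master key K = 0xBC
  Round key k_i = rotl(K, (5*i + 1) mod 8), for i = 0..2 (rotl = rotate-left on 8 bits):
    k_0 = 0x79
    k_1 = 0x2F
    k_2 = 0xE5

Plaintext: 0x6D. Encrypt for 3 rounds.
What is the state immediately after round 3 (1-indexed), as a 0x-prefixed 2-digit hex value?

s_0 = plaintext = 0x6D
s_1 = Round(s_0, k_0) = 0x20
s_2 = Round(s_1, k_1) = 0xAC
s_3 = Round(s_2, k_2) = 0xAF

0xAF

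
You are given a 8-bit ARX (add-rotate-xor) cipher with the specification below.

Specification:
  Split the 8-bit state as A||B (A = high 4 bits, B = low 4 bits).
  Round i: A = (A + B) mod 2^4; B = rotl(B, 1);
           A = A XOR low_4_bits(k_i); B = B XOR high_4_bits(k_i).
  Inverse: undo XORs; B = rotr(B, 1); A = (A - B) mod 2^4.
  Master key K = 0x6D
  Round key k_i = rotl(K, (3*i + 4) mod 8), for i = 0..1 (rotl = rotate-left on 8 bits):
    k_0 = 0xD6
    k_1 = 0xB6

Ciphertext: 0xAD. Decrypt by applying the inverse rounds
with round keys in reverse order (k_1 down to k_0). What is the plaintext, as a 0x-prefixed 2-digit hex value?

s_0 = ciphertext = 0xAD
s_1 = InvRound(s_0, k_1) = 0x93
s_2 = InvRound(s_1, k_0) = 0x87

0x87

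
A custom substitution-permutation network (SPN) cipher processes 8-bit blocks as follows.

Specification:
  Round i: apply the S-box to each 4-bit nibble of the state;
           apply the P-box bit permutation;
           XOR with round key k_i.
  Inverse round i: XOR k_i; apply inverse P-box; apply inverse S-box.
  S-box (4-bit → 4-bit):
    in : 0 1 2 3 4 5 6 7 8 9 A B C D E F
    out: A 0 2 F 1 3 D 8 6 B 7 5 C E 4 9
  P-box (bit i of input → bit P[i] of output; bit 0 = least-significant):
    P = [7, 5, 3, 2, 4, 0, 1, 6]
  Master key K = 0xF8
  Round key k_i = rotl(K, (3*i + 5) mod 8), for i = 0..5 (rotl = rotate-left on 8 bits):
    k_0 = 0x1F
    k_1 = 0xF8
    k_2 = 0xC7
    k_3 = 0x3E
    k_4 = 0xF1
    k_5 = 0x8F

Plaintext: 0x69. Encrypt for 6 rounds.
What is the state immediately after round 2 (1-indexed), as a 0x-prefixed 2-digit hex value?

0x5E

s_0 = plaintext = 0x69
s_1 = Round(s_0, k_0) = 0xE9
s_2 = Round(s_1, k_1) = 0x5E
s_3 = Round(s_2, k_2) = 0xDE
s_4 = Round(s_3, k_3) = 0x75
s_5 = Round(s_4, k_4) = 0x11
s_6 = Round(s_5, k_5) = 0x8F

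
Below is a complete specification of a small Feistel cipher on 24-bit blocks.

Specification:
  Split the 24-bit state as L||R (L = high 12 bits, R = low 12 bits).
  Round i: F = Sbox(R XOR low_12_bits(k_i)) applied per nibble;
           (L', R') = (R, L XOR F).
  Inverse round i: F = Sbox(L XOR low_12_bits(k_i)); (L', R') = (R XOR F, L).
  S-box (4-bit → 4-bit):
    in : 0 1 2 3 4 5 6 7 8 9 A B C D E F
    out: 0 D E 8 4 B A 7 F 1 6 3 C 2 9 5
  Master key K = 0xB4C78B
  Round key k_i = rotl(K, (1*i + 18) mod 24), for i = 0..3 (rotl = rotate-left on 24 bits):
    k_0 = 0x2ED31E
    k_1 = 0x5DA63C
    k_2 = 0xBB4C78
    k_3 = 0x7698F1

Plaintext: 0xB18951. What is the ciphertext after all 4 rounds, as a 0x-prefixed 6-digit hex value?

s_0 = plaintext = 0xB18951
s_1 = Round(s_0, k_0) = 0x951D5D
s_2 = Round(s_1, k_1) = 0xD5DAFC
s_3 = Round(s_2, k_2) = 0xAFC7A9
s_4 = Round(s_3, k_3) = 0x7A9F43

0x7A9F43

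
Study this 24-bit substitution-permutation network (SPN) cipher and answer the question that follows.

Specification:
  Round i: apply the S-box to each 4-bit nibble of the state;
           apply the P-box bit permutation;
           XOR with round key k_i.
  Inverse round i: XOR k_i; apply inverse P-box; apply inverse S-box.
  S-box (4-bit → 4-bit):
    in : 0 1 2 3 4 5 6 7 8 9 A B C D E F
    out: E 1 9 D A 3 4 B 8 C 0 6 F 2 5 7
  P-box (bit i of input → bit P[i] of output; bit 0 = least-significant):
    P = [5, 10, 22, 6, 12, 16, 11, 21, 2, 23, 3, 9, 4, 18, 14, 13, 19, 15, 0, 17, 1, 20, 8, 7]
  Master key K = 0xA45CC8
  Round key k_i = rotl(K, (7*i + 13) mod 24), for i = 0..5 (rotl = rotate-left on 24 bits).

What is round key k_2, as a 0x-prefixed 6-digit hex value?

K = 0xA45CC8
k_0 = rotl(K, (7*0+13) mod 24) = rotl(K, 13) = 0x99148B
k_1 = rotl(K, (7*1+13) mod 24) = rotl(K, 20) = 0x8A45CC
k_2 = rotl(K, (7*2+13) mod 24) = rotl(K, 3) = 0x22E645

0x22E645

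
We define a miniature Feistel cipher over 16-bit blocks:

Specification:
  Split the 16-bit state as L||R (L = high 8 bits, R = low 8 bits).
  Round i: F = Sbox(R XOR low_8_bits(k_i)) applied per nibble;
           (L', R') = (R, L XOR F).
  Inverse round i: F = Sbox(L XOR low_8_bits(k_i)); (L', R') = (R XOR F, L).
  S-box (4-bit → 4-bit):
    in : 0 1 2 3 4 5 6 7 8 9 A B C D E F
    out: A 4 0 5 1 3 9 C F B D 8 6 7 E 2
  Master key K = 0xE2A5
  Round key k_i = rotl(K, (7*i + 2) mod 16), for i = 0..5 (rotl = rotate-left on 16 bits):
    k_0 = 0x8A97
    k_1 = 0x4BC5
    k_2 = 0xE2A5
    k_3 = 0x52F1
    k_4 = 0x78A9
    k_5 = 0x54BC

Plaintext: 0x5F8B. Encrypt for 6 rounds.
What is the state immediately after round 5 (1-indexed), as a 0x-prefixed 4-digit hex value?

0x8129

s_0 = plaintext = 0x5F8B
s_1 = Round(s_0, k_0) = 0x8B19
s_2 = Round(s_1, k_1) = 0x19FD
s_3 = Round(s_2, k_2) = 0xFD26
s_4 = Round(s_3, k_3) = 0x2681
s_5 = Round(s_4, k_4) = 0x8129
s_6 = Round(s_5, k_5) = 0x2932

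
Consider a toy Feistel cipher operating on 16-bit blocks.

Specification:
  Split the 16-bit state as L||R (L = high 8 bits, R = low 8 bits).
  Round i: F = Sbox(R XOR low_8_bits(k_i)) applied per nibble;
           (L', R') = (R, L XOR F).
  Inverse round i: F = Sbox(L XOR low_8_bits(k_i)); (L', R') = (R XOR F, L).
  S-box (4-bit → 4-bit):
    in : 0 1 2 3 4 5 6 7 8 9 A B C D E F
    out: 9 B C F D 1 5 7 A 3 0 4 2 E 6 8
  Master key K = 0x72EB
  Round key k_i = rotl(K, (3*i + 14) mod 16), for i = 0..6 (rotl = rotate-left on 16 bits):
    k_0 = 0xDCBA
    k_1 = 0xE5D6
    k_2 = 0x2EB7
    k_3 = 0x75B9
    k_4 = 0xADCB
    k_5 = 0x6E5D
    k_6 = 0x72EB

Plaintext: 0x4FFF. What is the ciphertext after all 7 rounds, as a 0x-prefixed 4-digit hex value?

0xF90E

s_0 = plaintext = 0x4FFF
s_1 = Round(s_0, k_0) = 0xFF9E
s_2 = Round(s_1, k_1) = 0x9E25
s_3 = Round(s_2, k_2) = 0x25A2
s_4 = Round(s_3, k_3) = 0xA291
s_5 = Round(s_4, k_4) = 0x91B2
s_6 = Round(s_5, k_5) = 0xB2F9
s_7 = Round(s_6, k_6) = 0xF90E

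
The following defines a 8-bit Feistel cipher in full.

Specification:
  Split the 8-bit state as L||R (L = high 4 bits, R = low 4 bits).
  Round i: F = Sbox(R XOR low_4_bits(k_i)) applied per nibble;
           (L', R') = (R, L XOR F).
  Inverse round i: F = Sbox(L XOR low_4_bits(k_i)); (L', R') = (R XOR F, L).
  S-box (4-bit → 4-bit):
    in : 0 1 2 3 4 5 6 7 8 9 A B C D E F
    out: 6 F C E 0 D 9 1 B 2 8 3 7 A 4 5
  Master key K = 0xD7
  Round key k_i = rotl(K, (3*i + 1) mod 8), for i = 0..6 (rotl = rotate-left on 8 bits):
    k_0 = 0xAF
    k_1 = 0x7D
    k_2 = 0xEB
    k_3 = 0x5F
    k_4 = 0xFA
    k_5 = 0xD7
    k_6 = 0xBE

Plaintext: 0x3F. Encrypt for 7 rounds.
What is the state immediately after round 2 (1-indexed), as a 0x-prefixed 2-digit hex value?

s_0 = plaintext = 0x3F
s_1 = Round(s_0, k_0) = 0xF5
s_2 = Round(s_1, k_1) = 0x54
s_3 = Round(s_2, k_2) = 0x40
s_4 = Round(s_3, k_3) = 0x01
s_5 = Round(s_4, k_4) = 0x13
s_6 = Round(s_5, k_5) = 0x31
s_7 = Round(s_6, k_6) = 0x16

0x54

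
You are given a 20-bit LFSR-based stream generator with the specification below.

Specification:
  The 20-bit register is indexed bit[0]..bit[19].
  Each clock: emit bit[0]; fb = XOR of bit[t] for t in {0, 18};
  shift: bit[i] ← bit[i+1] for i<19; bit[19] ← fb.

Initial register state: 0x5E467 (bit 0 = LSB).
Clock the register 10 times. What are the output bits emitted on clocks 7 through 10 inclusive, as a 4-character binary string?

1000

reg_0 = 0x5E467
clock 1: out=1, reg = 0x2F233
clock 2: out=1, reg = 0x97919
clock 3: out=1, reg = 0xCBC8C
clock 4: out=0, reg = 0xE5E46
clock 5: out=0, reg = 0xF2F23
clock 6: out=1, reg = 0x79791
clock 7: out=1, reg = 0x3CBC8
clock 8: out=0, reg = 0x1E5E4
clock 9: out=0, reg = 0x0F2F2
clock 10: out=0, reg = 0x07979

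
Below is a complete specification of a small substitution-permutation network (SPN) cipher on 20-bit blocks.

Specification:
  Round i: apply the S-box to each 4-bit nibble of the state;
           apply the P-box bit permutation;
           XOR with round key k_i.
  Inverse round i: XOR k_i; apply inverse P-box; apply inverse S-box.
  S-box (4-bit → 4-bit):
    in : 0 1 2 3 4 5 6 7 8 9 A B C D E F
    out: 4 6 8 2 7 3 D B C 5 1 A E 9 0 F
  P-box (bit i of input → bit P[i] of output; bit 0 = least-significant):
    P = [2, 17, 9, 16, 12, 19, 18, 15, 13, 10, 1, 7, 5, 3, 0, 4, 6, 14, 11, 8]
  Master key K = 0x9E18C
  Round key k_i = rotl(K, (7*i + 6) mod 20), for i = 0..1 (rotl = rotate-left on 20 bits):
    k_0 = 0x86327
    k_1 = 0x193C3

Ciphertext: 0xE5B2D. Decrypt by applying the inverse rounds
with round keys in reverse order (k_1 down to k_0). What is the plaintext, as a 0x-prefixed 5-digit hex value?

s_0 = ciphertext = 0xE5B2D
s_1 = InvRound(s_0, k_1) = 0x458C7
s_2 = InvRound(s_1, k_0) = 0x6AD40

0x6AD40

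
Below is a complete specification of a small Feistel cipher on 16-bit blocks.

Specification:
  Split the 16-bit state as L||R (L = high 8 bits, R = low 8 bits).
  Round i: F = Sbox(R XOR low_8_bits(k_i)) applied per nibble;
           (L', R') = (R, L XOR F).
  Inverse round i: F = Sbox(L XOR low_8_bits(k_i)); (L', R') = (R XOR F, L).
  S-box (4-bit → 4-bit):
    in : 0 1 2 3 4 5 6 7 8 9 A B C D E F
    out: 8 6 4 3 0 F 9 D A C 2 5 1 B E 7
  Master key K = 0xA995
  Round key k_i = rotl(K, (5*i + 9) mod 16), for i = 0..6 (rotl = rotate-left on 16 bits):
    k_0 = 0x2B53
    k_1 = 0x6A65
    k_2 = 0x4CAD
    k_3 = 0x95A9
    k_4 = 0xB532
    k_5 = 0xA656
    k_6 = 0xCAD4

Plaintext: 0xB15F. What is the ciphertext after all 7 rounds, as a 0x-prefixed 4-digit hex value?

0x047A

s_0 = plaintext = 0xB15F
s_1 = Round(s_0, k_0) = 0x5F30
s_2 = Round(s_1, k_1) = 0x30A0
s_3 = Round(s_2, k_2) = 0xA0BB
s_4 = Round(s_3, k_3) = 0xBBC4
s_5 = Round(s_4, k_4) = 0xC4C2
s_6 = Round(s_5, k_5) = 0xC204
s_7 = Round(s_6, k_6) = 0x047A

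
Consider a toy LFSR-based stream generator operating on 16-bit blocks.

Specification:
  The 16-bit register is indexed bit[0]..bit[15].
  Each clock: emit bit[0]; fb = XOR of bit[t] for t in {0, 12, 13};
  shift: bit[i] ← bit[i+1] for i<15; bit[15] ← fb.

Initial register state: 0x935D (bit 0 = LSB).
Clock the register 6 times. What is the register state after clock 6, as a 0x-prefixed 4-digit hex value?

reg_0 = 0x935D
clock 1: out=1, reg = 0x49AE
clock 2: out=0, reg = 0x24D7
clock 3: out=1, reg = 0x126B
clock 4: out=1, reg = 0x0935
clock 5: out=1, reg = 0x849A
clock 6: out=0, reg = 0x424D

0x424D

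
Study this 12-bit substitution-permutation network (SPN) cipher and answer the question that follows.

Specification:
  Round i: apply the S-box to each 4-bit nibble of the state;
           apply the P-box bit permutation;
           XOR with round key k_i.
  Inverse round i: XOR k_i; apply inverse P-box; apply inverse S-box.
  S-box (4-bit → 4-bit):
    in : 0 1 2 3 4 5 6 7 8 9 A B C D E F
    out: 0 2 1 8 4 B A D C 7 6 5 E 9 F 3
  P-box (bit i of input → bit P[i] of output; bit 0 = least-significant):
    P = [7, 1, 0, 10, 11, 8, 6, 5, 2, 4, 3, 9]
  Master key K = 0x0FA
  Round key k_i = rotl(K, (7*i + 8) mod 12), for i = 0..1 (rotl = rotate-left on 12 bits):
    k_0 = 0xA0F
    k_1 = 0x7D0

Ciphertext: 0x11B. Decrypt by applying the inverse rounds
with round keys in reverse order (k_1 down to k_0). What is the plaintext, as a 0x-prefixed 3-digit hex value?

0x344

s_0 = ciphertext = 0x11B
s_1 = InvRound(s_0, k_1) = 0x84E
s_2 = InvRound(s_1, k_0) = 0x344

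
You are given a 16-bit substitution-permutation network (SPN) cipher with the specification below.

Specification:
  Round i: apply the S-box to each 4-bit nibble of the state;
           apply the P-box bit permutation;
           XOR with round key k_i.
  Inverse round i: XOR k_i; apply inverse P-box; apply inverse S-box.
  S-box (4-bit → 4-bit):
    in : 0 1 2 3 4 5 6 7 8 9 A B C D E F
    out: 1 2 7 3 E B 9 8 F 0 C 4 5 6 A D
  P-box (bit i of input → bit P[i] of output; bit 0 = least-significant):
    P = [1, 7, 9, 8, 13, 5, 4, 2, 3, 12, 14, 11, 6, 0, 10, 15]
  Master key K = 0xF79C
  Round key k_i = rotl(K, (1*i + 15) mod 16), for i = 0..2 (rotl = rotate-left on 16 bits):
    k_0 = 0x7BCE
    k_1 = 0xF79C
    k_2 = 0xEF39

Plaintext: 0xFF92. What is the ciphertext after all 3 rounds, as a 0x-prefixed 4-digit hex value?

s_0 = plaintext = 0xFF92
s_1 = Round(s_0, k_0) = 0xB504
s_2 = Round(s_1, k_1) = 0xC814
s_3 = Round(s_2, k_2) = 0xB0D1

0xB0D1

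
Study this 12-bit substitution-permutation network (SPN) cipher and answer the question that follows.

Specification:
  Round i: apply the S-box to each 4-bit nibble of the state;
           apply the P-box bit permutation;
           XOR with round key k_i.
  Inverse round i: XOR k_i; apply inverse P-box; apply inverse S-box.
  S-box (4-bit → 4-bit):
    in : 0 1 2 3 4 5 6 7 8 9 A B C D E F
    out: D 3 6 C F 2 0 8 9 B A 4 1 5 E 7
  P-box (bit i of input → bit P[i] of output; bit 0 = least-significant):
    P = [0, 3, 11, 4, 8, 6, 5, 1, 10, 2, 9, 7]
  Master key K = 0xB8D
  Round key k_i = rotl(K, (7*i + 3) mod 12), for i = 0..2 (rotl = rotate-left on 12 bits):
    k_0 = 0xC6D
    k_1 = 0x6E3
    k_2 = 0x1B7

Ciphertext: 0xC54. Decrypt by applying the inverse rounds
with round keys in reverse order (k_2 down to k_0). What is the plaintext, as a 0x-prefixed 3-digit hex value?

0x5A4

s_0 = ciphertext = 0xC54
s_1 = InvRound(s_0, k_2) = 0x84D
s_2 = InvRound(s_1, k_1) = 0x432
s_3 = InvRound(s_2, k_0) = 0x5A4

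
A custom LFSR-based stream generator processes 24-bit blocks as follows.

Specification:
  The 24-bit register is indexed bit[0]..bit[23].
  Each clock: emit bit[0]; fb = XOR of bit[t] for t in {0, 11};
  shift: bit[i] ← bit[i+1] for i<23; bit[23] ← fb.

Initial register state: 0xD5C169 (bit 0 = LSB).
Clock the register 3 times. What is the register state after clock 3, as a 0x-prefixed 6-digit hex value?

0x3AB82D

reg_0 = 0xD5C169
clock 1: out=1, reg = 0xEAE0B4
clock 2: out=0, reg = 0x75705A
clock 3: out=0, reg = 0x3AB82D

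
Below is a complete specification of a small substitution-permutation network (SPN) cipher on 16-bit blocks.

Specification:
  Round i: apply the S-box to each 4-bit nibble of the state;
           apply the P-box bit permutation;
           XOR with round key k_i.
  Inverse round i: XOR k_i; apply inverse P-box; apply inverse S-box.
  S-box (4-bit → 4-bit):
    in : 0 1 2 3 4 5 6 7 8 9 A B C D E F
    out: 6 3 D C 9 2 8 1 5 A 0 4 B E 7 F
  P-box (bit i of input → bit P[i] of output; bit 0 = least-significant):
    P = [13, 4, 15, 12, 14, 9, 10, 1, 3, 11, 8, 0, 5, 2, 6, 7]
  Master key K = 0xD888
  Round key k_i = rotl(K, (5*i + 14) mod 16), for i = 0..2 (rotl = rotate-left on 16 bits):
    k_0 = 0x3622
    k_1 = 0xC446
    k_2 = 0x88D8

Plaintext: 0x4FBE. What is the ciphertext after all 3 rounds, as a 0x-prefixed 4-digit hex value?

0x4A62

s_0 = plaintext = 0x4FBE
s_1 = Round(s_0, k_0) = 0x9B9B
s_2 = Round(s_1, k_1) = 0x47C0
s_3 = Round(s_2, k_2) = 0x4A62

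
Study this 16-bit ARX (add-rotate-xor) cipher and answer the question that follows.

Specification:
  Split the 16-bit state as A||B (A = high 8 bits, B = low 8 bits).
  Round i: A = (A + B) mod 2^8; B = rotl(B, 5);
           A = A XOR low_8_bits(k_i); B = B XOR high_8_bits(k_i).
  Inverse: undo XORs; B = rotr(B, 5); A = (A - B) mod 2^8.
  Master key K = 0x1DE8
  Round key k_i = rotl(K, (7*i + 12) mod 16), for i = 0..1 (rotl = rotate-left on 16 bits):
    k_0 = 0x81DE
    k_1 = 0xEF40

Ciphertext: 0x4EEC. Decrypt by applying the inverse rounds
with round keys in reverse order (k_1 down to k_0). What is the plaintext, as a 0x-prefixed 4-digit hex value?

0x5CCC

s_0 = ciphertext = 0x4EEC
s_1 = InvRound(s_0, k_1) = 0xF618
s_2 = InvRound(s_1, k_0) = 0x5CCC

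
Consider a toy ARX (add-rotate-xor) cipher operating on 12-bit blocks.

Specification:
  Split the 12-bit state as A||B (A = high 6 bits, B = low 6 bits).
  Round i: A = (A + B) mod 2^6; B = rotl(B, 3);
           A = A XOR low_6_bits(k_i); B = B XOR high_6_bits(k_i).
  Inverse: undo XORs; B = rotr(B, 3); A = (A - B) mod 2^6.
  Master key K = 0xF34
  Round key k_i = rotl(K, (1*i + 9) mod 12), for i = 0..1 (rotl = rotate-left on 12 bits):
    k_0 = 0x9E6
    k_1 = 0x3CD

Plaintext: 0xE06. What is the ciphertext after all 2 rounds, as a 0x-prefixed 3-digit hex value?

s_0 = plaintext = 0xE06
s_1 = Round(s_0, k_0) = 0x617
s_2 = Round(s_1, k_1) = 0x8B5

0x8B5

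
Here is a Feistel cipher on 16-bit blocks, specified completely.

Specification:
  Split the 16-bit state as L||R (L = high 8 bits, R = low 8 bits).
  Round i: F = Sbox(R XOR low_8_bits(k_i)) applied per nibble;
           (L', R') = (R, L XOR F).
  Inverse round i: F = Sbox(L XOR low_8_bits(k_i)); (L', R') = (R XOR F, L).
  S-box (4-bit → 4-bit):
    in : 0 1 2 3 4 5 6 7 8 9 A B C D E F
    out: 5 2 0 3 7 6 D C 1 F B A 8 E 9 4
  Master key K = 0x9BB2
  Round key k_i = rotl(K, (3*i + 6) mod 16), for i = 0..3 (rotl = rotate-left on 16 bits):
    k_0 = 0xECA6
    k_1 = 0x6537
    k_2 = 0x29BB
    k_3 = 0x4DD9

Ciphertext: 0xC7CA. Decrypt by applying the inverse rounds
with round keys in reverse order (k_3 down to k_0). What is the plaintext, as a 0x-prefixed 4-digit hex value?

0x0A11

s_0 = ciphertext = 0xC7CA
s_1 = InvRound(s_0, k_3) = 0xE3C7
s_2 = InvRound(s_1, k_2) = 0xA6E3
s_3 = InvRound(s_2, k_1) = 0x11A6
s_4 = InvRound(s_3, k_0) = 0x0A11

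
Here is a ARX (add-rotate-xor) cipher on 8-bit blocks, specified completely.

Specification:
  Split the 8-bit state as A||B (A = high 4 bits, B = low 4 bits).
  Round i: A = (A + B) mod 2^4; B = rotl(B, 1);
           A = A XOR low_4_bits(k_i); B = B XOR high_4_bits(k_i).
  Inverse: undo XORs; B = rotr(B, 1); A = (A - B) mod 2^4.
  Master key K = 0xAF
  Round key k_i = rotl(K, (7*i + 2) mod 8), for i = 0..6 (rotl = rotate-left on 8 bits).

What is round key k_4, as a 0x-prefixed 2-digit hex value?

0xEB

K = 0xAF
k_0 = rotl(K, (7*0+2) mod 8) = rotl(K, 2) = 0xBE
k_1 = rotl(K, (7*1+2) mod 8) = rotl(K, 1) = 0x5F
k_2 = rotl(K, (7*2+2) mod 8) = rotl(K, 0) = 0xAF
k_3 = rotl(K, (7*3+2) mod 8) = rotl(K, 7) = 0xD7
k_4 = rotl(K, (7*4+2) mod 8) = rotl(K, 6) = 0xEB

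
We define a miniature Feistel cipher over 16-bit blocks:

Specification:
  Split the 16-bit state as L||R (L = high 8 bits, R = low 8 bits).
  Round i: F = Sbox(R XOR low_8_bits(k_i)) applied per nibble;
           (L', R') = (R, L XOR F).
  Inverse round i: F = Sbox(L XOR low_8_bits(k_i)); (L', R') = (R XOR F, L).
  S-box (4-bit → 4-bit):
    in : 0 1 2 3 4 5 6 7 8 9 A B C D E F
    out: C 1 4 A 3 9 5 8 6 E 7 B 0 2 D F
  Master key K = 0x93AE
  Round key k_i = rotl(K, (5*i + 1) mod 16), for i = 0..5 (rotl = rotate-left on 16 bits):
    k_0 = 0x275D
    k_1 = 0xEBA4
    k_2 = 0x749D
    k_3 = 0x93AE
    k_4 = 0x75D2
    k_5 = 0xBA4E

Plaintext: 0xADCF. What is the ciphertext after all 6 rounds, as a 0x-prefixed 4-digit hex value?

s_0 = plaintext = 0xADCF
s_1 = Round(s_0, k_0) = 0xCF49
s_2 = Round(s_1, k_1) = 0x491D
s_3 = Round(s_2, k_2) = 0x1D25
s_4 = Round(s_3, k_3) = 0x2576
s_5 = Round(s_4, k_4) = 0x7656
s_6 = Round(s_5, k_5) = 0x5660

0x5660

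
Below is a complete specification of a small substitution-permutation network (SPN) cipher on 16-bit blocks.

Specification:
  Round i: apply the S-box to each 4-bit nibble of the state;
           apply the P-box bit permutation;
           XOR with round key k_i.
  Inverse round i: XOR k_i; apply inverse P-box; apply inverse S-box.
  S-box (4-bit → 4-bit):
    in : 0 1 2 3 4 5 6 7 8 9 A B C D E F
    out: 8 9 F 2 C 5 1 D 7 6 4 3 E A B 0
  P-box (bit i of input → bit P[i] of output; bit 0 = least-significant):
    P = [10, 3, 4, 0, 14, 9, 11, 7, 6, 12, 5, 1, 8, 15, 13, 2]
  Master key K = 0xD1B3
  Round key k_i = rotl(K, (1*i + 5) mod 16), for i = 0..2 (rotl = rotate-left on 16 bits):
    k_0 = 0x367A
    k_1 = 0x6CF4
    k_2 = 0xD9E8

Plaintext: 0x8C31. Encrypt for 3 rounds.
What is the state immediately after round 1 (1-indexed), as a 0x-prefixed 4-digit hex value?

0x8159

s_0 = plaintext = 0x8C31
s_1 = Round(s_0, k_0) = 0x8159
s_2 = Round(s_1, k_1) = 0x85AE
s_3 = Round(s_2, k_2) = 0x7481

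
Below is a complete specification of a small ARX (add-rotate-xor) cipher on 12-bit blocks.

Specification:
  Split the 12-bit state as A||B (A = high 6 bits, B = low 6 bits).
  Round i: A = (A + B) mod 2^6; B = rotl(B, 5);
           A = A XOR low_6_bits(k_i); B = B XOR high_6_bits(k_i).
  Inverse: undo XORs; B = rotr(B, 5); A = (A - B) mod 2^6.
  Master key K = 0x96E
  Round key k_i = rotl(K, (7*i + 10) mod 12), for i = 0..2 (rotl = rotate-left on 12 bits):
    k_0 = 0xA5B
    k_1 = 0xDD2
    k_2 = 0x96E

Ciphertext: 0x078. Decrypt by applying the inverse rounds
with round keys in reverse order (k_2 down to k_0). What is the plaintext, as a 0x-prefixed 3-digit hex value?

s_0 = ciphertext = 0x078
s_1 = InvRound(s_0, k_2) = 0xD7A
s_2 = InvRound(s_1, k_1) = 0x35A
s_3 = InvRound(s_2, k_0) = 0xBE7

0xBE7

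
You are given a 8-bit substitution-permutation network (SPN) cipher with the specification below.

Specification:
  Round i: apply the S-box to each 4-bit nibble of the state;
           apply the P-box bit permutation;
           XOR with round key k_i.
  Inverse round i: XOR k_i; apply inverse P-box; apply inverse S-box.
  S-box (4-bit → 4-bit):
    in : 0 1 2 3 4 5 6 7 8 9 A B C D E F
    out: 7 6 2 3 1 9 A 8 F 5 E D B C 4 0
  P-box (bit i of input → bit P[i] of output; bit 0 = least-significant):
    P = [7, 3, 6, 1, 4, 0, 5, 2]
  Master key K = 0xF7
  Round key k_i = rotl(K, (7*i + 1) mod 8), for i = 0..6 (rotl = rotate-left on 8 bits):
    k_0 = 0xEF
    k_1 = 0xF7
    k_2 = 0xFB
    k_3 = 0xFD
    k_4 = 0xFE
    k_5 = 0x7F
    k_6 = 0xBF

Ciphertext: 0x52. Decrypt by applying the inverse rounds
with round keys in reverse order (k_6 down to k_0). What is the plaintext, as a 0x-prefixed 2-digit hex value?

s_0 = ciphertext = 0x52
s_1 = InvRound(s_0, k_6) = 0xA0
s_2 = InvRound(s_1, k_5) = 0xC8
s_3 = InvRound(s_2, k_4) = 0xB7
s_4 = InvRound(s_3, k_3) = 0xFA
s_5 = InvRound(s_4, k_2) = 0x2F
s_6 = InvRound(s_5, k_1) = 0x40
s_7 = InvRound(s_6, k_0) = 0xAC

0xAC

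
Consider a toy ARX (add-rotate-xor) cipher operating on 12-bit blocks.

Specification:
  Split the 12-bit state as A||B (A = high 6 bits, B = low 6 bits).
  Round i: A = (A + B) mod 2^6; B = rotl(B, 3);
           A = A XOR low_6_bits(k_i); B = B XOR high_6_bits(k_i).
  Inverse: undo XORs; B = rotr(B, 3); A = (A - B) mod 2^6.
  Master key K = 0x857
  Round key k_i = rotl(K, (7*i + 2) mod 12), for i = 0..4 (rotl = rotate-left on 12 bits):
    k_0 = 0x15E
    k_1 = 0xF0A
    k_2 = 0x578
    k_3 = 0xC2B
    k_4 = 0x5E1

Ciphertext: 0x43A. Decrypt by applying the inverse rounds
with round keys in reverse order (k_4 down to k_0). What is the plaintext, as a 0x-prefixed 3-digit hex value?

s_0 = ciphertext = 0x43A
s_1 = InvRound(s_0, k_4) = 0x12D
s_2 = InvRound(s_1, k_3) = 0x12B
s_3 = InvRound(s_2, k_2) = 0x177
s_4 = InvRound(s_3, k_1) = 0xD99
s_5 = InvRound(s_4, k_0) = 0x163

0x163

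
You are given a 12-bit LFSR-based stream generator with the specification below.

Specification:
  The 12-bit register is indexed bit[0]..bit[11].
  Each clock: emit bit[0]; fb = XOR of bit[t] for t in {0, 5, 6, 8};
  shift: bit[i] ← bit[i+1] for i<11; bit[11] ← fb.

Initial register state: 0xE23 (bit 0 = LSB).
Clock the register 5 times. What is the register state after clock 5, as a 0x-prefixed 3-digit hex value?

reg_0 = 0xE23
clock 1: out=1, reg = 0x711
clock 2: out=1, reg = 0x388
clock 3: out=0, reg = 0x9C4
clock 4: out=0, reg = 0x4E2
clock 5: out=0, reg = 0x271

0x271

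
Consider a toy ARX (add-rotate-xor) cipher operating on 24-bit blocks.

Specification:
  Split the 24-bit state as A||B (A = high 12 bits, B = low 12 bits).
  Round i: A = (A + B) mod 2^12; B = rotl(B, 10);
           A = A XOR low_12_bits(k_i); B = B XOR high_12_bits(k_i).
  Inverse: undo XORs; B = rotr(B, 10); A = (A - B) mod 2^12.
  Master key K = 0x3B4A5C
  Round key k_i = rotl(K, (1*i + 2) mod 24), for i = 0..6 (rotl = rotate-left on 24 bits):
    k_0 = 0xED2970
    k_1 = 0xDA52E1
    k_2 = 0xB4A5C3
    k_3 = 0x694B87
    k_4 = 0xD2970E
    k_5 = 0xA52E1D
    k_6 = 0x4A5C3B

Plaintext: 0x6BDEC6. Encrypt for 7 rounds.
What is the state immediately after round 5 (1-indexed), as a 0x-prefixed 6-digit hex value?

0xEBA97B

s_0 = plaintext = 0x6BDEC6
s_1 = Round(s_0, k_0) = 0xCF3563
s_2 = Round(s_1, k_1) = 0x0B70FD
s_3 = Round(s_2, k_2) = 0x477F75
s_4 = Round(s_3, k_3) = 0x86B149
s_5 = Round(s_4, k_4) = 0xEBA97B
s_6 = Round(s_5, k_5) = 0x62840C
s_7 = Round(s_6, k_6) = 0x60F5A6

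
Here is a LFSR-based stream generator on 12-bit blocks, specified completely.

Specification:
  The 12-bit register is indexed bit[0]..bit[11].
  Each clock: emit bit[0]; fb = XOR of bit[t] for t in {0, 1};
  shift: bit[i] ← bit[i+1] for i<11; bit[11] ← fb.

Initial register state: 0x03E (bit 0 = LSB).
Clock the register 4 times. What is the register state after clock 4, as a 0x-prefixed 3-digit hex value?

reg_0 = 0x03E
clock 1: out=0, reg = 0x81F
clock 2: out=1, reg = 0x40F
clock 3: out=1, reg = 0x207
clock 4: out=1, reg = 0x103

0x103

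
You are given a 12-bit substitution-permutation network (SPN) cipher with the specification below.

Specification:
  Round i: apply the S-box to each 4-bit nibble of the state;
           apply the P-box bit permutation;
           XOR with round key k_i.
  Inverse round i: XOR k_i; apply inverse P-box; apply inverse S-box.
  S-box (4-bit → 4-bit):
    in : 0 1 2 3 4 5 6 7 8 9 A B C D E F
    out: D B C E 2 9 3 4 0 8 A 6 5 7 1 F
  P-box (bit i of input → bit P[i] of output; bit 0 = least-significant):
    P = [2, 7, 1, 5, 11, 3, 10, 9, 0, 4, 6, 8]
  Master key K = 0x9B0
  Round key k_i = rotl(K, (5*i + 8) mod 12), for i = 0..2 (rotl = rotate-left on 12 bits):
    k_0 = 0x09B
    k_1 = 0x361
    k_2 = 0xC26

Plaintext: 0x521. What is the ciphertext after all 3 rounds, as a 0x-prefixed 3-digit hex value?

s_0 = plaintext = 0x521
s_1 = Round(s_0, k_0) = 0x73E
s_2 = Round(s_1, k_1) = 0x52D
s_3 = Round(s_2, k_2) = 0xBA1

0xBA1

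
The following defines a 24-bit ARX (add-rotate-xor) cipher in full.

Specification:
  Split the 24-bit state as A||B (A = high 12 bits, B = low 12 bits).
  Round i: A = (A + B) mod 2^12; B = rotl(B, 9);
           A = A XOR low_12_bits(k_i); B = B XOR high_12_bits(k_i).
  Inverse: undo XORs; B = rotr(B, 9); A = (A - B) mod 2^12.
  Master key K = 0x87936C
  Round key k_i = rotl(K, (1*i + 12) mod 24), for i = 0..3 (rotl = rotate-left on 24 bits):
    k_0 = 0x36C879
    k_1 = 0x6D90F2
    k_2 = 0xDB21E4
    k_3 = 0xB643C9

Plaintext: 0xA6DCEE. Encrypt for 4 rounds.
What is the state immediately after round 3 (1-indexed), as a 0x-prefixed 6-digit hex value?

s_0 = plaintext = 0xA6DCEE
s_1 = Round(s_0, k_0) = 0xF22EF1
s_2 = Round(s_1, k_1) = 0xEE1507
s_3 = Round(s_2, k_2) = 0x20C312
s_4 = Round(s_3, k_3) = 0x6D7F06

0x20C312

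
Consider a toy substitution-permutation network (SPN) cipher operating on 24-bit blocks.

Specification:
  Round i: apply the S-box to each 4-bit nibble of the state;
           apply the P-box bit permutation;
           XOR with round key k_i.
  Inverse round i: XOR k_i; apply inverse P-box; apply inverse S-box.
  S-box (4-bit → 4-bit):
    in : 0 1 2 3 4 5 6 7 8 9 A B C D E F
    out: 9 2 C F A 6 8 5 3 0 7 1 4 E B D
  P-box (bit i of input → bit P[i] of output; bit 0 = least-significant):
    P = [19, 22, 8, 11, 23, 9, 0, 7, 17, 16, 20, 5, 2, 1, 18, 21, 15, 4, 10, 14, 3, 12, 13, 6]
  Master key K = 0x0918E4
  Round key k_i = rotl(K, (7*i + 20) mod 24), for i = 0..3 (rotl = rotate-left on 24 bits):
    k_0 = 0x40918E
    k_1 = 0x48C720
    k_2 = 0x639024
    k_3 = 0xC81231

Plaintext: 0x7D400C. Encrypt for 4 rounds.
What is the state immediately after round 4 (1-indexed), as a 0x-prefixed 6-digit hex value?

0x39FDC6

s_0 = plaintext = 0x7D400C
s_1 = Round(s_0, k_0) = 0xE2F434
s_2 = Round(s_1, k_1) = 0xAD99CD
s_3 = Round(s_2, k_2) = 0x23ED3D
s_4 = Round(s_3, k_3) = 0x39FDC6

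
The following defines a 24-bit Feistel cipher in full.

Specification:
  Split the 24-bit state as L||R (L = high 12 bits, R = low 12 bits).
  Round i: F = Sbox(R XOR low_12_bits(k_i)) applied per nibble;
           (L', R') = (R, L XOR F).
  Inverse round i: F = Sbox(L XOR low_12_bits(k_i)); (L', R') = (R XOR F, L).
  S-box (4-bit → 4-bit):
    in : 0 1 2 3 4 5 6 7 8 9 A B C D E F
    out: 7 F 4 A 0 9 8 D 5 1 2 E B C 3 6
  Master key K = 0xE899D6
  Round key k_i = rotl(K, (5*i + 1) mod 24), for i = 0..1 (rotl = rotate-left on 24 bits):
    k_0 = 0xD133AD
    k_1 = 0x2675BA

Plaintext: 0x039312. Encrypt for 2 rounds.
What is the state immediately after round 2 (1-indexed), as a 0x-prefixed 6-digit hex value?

s_0 = plaintext = 0x039312
s_1 = Round(s_0, k_0) = 0x3127DF
s_2 = Round(s_1, k_1) = 0x7DF79B

0x7DF79B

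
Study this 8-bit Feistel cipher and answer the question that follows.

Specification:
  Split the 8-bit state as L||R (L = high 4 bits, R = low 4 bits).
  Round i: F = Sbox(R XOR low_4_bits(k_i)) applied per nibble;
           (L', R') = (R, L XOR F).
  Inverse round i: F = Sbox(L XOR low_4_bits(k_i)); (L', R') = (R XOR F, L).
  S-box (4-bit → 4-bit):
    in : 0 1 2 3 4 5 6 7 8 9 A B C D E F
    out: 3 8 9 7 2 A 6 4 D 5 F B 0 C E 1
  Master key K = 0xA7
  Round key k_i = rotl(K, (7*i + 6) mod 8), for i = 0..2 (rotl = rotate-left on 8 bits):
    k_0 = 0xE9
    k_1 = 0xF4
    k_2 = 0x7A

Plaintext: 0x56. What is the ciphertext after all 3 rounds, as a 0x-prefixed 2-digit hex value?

s_0 = plaintext = 0x56
s_1 = Round(s_0, k_0) = 0x64
s_2 = Round(s_1, k_1) = 0x45
s_3 = Round(s_2, k_2) = 0x55

0x55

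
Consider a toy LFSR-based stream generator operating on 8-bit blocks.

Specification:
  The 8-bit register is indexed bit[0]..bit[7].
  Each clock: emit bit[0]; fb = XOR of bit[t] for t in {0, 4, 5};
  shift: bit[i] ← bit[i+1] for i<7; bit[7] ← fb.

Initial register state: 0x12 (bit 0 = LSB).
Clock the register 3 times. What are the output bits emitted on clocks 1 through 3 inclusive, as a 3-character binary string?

010

reg_0 = 0x12
clock 1: out=0, reg = 0x89
clock 2: out=1, reg = 0xC4
clock 3: out=0, reg = 0x62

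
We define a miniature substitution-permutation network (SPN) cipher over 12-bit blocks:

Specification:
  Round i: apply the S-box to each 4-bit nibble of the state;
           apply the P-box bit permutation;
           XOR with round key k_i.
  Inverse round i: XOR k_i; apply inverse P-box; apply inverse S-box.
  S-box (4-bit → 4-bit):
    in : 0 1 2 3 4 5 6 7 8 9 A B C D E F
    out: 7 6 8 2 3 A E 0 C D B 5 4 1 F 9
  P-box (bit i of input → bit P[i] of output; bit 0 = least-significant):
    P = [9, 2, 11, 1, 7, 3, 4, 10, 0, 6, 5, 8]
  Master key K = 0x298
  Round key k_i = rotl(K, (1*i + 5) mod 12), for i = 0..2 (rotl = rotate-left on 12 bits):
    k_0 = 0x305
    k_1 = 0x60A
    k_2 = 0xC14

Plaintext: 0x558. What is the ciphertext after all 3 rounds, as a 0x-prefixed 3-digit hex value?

s_0 = plaintext = 0x558
s_1 = Round(s_0, k_0) = 0xE4F
s_2 = Round(s_1, k_1) = 0x5E1
s_3 = Round(s_2, k_2) = 0x1C8

0x1C8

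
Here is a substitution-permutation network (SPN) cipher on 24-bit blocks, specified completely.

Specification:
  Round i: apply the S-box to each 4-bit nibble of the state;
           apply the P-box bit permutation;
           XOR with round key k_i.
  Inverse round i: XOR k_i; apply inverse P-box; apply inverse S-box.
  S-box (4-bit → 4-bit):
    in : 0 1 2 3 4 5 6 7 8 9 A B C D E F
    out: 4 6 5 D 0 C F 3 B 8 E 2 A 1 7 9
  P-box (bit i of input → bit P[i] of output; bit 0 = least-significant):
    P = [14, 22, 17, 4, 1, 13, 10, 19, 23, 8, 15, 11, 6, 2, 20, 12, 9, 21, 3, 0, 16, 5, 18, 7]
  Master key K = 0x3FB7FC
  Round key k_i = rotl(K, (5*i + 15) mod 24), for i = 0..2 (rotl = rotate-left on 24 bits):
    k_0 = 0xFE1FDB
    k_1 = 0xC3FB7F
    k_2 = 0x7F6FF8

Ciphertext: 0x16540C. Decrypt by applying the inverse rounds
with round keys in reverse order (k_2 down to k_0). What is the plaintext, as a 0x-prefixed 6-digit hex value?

0x79002C

s_0 = ciphertext = 0x16540C
s_1 = InvRound(s_0, k_2) = 0x878CCC
s_2 = InvRound(s_1, k_1) = 0xAF9BE8
s_3 = InvRound(s_2, k_0) = 0x79002C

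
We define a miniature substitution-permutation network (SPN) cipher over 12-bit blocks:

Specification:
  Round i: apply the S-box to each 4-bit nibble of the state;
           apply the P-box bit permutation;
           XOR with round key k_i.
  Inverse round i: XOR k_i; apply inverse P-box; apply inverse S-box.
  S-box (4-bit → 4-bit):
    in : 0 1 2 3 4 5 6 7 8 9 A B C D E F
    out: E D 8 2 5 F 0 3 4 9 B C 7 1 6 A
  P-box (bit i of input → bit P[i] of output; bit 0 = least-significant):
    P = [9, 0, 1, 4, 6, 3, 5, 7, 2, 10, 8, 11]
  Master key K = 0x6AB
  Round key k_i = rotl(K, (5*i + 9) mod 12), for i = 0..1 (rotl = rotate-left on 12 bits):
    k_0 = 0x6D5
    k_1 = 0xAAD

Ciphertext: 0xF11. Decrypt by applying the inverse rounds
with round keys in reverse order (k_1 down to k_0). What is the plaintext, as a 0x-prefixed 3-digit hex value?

s_0 = ciphertext = 0xF11
s_1 = InvRound(s_0, k_1) = 0xC02
s_2 = InvRound(s_1, k_0) = 0x995

0x995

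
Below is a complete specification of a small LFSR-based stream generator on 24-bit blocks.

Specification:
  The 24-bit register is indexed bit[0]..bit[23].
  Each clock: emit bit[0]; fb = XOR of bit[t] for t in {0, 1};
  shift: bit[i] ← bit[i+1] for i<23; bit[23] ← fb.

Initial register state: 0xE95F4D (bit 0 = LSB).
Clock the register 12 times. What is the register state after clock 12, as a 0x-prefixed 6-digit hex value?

0x0EBE95

reg_0 = 0xE95F4D
clock 1: out=1, reg = 0xF4AFA6
clock 2: out=0, reg = 0xFA57D3
clock 3: out=1, reg = 0x7D2BE9
clock 4: out=1, reg = 0xBE95F4
clock 5: out=0, reg = 0x5F4AFA
clock 6: out=0, reg = 0xAFA57D
clock 7: out=1, reg = 0xD7D2BE
clock 8: out=0, reg = 0xEBE95F
clock 9: out=1, reg = 0x75F4AF
clock 10: out=1, reg = 0x3AFA57
clock 11: out=1, reg = 0x1D7D2B
clock 12: out=1, reg = 0x0EBE95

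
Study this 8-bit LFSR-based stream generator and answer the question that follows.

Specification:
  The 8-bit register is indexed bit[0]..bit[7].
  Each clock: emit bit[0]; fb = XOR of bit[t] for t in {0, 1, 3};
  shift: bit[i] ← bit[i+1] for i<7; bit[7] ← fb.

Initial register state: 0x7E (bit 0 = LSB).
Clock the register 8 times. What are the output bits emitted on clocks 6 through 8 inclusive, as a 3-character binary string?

110

reg_0 = 0x7E
clock 1: out=0, reg = 0x3F
clock 2: out=1, reg = 0x9F
clock 3: out=1, reg = 0xCF
clock 4: out=1, reg = 0xE7
clock 5: out=1, reg = 0x73
clock 6: out=1, reg = 0x39
clock 7: out=1, reg = 0x1C
clock 8: out=0, reg = 0x8E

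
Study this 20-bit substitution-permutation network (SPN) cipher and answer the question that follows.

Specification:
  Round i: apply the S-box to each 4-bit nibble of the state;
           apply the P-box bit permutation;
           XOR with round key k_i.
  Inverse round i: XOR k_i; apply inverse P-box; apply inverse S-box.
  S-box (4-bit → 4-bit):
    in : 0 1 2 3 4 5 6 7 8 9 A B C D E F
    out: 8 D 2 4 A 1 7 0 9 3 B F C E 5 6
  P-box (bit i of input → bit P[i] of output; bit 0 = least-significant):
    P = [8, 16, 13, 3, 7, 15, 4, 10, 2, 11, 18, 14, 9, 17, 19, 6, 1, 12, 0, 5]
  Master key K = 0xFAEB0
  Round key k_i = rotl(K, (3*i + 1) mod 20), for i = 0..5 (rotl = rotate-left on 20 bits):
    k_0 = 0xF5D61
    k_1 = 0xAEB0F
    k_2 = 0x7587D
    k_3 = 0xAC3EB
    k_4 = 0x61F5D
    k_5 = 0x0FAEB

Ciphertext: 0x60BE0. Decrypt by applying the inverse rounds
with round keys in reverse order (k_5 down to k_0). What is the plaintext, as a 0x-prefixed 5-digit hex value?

s_0 = ciphertext = 0x60BE0
s_1 = InvRound(s_0, k_5) = 0x62C21
s_2 = InvRound(s_1, k_4) = 0x48531
s_3 = InvRound(s_2, k_3) = 0x5BC10
s_4 = InvRound(s_3, k_2) = 0xC484C
s_5 = InvRound(s_4, k_1) = 0xEA32E
s_6 = InvRound(s_5, k_0) = 0x68A4D

0x68A4D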